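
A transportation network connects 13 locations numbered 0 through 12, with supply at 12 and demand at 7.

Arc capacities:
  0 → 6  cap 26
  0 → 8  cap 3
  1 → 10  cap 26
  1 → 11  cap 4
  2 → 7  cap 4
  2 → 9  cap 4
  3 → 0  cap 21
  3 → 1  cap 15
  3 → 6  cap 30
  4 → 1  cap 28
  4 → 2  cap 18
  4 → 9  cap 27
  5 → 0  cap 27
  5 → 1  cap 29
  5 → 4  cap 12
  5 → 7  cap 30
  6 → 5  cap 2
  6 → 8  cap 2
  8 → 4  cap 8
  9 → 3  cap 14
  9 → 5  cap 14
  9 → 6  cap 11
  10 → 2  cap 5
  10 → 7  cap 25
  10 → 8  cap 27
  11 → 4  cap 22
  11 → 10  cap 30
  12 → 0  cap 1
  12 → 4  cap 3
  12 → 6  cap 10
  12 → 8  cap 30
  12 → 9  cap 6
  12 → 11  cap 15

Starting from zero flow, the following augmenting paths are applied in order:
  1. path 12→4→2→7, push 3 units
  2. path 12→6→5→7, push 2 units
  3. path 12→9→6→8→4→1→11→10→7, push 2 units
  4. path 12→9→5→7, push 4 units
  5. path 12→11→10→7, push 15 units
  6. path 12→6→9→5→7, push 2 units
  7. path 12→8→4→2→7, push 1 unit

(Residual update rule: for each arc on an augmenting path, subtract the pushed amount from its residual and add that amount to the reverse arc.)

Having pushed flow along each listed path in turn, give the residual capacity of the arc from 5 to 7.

Residual capacity of (5,7): 22

after path 1 (12→4→2→7, push 3): res(5,7)=30
after path 2 (12→6→5→7, push 2): res(5,7)=28
after path 3 (12→9→6→8→4→1→11→10→7, push 2): res(5,7)=28
after path 4 (12→9→5→7, push 4): res(5,7)=24
after path 5 (12→11→10→7, push 15): res(5,7)=24
after path 6 (12→6→9→5→7, push 2): res(5,7)=22
after path 7 (12→8→4→2→7, push 1): res(5,7)=22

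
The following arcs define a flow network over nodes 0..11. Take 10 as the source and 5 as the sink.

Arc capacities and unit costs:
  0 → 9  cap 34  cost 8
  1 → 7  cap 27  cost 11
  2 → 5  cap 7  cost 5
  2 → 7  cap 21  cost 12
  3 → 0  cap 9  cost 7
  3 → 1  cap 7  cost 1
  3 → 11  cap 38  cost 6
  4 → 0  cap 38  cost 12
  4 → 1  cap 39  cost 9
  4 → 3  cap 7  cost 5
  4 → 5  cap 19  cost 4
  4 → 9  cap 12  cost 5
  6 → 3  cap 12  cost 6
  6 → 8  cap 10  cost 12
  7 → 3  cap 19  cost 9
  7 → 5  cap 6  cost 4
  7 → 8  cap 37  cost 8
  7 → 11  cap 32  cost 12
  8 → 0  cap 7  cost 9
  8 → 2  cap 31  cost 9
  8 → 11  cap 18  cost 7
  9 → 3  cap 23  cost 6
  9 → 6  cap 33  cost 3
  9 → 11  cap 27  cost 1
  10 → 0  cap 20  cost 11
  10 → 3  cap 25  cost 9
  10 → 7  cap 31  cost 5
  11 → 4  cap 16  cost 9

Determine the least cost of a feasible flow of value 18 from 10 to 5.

Minimum cost for 18 units: 383

shortest-cost path #1: 10→7→5 push 6 @ unit cost 9 (adds 54)
shortest-cost path #2: 10→7→8→2→5 push 7 @ unit cost 27 (adds 189)
shortest-cost path #3: 10→3→11→4→5 push 5 @ unit cost 28 (adds 140)
total cost = 383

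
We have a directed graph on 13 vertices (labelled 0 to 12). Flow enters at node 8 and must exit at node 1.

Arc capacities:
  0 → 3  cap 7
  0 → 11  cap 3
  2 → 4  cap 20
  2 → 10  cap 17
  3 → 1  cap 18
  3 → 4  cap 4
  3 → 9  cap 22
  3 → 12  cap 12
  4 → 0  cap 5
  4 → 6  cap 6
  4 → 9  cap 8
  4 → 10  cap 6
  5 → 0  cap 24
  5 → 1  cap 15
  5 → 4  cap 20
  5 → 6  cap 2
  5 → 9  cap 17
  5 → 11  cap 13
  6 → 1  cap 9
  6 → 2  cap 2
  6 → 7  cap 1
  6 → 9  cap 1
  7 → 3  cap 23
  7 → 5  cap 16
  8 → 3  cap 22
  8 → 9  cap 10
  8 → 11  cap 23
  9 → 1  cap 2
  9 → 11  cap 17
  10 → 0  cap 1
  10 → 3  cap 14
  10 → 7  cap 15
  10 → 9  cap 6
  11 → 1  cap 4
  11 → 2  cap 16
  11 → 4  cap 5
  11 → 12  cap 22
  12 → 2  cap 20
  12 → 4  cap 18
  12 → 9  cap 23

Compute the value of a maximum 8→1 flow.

Maximum flow value: 45

augment #1: 8→3→1 bottleneck 18, total now 18
augment #2: 8→9→1 bottleneck 2, total now 20
augment #3: 8→11→1 bottleneck 4, total now 24
augment #4: 8→3→4→6→1 bottleneck 4, total now 28
augment #5: 8→11→4→6→1 bottleneck 2, total now 30
augment #6: 8→11→2→10→7→5→1 bottleneck 15, total now 45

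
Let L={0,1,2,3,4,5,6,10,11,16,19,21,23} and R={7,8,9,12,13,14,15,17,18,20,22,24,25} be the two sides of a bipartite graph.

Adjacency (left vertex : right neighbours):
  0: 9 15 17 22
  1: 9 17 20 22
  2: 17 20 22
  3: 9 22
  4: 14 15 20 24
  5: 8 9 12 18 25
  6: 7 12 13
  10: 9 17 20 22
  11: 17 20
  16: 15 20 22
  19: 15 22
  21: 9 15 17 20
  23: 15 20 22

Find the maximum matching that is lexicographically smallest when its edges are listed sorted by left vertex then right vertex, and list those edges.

Lex-smallest maximum matching: {(0,9), (1,17), (2,20), (3,22), (4,14), (5,8), (6,7), (16,15)}

|M| = 8 (so the lex-smallest maximum matching has 8 edges)
process left vertices in ascending order; for each, take the smallest-labelled available neighbour that still permits 8 edges overall, or leave it unmatched if none does
lex-smallest matching: {0-9, 1-17, 2-20, 3-22, 4-14, 5-8, 6-7, 16-15}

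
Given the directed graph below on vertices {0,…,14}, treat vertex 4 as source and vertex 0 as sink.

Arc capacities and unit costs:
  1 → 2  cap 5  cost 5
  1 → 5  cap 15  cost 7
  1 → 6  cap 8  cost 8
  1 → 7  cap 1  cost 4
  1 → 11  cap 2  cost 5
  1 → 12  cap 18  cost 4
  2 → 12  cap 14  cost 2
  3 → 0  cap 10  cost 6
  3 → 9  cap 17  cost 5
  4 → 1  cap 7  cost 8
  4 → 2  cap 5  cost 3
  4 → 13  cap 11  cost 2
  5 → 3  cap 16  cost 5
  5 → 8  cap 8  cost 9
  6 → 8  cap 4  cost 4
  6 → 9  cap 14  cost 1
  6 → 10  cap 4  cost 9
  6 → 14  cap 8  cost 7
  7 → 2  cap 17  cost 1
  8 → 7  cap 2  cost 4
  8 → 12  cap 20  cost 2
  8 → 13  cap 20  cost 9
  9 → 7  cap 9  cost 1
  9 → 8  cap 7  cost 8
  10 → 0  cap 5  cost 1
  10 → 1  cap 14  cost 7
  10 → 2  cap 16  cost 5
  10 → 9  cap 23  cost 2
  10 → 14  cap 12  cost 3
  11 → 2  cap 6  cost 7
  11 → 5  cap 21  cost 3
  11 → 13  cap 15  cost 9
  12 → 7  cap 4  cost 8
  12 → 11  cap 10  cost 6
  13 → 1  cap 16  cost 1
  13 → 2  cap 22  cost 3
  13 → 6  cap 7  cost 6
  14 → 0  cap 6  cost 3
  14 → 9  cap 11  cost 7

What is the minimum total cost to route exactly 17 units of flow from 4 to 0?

shortest-cost path #1: 4→13→6→10→0 push 4 @ unit cost 18 (adds 72)
shortest-cost path #2: 4→13→6→14→0 push 3 @ unit cost 18 (adds 54)
shortest-cost path #3: 4→13→1→6→14→0 push 3 @ unit cost 21 (adds 63)
shortest-cost path #4: 4→13→1→5→3→0 push 1 @ unit cost 21 (adds 21)
shortest-cost path #5: 4→2→12→11→5→3→0 push 5 @ unit cost 25 (adds 125)
shortest-cost path #6: 4→1→5→3→0 push 1 @ unit cost 26 (adds 26)
total cost = 361

Minimum cost for 17 units: 361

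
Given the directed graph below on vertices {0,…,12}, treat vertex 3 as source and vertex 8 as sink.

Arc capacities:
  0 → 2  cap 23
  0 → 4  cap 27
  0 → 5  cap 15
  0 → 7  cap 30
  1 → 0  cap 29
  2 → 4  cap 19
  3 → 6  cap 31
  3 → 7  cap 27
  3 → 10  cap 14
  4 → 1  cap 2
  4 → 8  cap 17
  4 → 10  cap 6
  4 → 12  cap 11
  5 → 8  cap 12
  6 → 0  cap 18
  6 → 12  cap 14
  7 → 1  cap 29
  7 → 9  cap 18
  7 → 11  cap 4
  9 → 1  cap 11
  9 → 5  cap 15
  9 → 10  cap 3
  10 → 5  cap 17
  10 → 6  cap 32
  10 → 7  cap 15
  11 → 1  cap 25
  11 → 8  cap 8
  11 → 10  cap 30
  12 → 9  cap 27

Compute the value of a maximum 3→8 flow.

augment #1: 3→7→11→8 bottleneck 4, total now 4
augment #2: 3→10→5→8 bottleneck 12, total now 16
augment #3: 3→6→0→4→8 bottleneck 17, total now 33

Maximum flow value: 33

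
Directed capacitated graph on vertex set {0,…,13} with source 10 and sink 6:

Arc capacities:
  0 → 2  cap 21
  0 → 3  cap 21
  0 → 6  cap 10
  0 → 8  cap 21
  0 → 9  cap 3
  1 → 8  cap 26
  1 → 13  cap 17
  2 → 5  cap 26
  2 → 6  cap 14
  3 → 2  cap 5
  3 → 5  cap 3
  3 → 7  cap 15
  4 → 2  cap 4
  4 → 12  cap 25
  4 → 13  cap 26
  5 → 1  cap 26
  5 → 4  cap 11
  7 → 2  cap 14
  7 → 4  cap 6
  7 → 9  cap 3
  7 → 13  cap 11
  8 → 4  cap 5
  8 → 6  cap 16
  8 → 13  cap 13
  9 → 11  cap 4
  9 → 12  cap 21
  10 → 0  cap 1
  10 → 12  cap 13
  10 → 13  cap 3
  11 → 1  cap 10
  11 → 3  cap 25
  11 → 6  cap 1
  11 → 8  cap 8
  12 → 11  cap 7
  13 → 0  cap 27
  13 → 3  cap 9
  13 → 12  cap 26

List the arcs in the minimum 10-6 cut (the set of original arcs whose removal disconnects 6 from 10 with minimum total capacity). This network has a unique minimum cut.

augment #1: 10→0→6 push 1
augment #2: 10→12→11→6 push 1
augment #3: 10→13→0→6 push 3
augment #4: 10→12→11→8→6 push 6
max flow = 11; residual-reachable set from 10 gives S-side
cut edges (S→T): {(10,0), (10,13), (12,11)} total cap 11

Min-cut arcs: {(10,0), (10,13), (12,11)} (total capacity 11)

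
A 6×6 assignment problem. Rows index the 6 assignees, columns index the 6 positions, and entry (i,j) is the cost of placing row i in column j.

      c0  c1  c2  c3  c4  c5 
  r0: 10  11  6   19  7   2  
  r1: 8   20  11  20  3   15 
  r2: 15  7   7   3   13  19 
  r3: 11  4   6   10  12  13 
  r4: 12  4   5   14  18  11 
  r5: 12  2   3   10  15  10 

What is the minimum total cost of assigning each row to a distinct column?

one of 2 optimal assignments: row0→col5 (cost 2), row1→col4 (cost 3), row2→col3 (cost 3), row3→col0 (cost 11), row4→col1 (cost 4), row5→col2 (cost 3)
total = 2 + 3 + 3 + 11 + 4 + 3 = 26

Minimum assignment cost: 26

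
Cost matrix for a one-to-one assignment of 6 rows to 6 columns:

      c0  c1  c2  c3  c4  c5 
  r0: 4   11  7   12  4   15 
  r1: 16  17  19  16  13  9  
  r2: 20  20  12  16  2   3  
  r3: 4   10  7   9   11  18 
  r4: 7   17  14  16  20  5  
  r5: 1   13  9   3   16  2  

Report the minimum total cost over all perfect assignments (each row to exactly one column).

Minimum assignment cost: 38

one of 3 optimal assignments: row0→col0 (cost 4), row1→col1 (cost 17), row2→col4 (cost 2), row3→col2 (cost 7), row4→col5 (cost 5), row5→col3 (cost 3)
total = 4 + 17 + 2 + 7 + 5 + 3 = 38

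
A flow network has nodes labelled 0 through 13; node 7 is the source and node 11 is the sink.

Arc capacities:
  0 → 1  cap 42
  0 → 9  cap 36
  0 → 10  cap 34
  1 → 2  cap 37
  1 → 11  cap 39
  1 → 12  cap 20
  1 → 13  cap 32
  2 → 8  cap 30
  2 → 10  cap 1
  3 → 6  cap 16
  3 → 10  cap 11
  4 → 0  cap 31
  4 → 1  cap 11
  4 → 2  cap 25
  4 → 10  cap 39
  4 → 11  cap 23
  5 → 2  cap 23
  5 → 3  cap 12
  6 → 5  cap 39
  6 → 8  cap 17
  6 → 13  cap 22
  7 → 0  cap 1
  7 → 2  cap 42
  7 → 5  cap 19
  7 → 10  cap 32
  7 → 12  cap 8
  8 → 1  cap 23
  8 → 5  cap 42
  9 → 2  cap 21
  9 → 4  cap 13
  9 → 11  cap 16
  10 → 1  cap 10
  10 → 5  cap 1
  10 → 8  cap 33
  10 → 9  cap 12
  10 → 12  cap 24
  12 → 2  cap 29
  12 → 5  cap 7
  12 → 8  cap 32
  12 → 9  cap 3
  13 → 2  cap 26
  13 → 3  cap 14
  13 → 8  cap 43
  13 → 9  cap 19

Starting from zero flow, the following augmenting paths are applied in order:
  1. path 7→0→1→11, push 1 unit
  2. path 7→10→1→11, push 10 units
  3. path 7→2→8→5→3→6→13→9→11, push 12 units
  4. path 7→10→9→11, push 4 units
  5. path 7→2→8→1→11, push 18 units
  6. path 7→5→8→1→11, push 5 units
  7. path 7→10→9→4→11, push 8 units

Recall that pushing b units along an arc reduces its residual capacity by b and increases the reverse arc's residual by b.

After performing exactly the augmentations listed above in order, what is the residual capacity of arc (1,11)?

after path 1 (7→0→1→11, push 1): res(1,11)=38
after path 2 (7→10→1→11, push 10): res(1,11)=28
after path 3 (7→2→8→5→3→6→13→9→11, push 12): res(1,11)=28
after path 4 (7→10→9→11, push 4): res(1,11)=28
after path 5 (7→2→8→1→11, push 18): res(1,11)=10
after path 6 (7→5→8→1→11, push 5): res(1,11)=5
after path 7 (7→10→9→4→11, push 8): res(1,11)=5

Residual capacity of (1,11): 5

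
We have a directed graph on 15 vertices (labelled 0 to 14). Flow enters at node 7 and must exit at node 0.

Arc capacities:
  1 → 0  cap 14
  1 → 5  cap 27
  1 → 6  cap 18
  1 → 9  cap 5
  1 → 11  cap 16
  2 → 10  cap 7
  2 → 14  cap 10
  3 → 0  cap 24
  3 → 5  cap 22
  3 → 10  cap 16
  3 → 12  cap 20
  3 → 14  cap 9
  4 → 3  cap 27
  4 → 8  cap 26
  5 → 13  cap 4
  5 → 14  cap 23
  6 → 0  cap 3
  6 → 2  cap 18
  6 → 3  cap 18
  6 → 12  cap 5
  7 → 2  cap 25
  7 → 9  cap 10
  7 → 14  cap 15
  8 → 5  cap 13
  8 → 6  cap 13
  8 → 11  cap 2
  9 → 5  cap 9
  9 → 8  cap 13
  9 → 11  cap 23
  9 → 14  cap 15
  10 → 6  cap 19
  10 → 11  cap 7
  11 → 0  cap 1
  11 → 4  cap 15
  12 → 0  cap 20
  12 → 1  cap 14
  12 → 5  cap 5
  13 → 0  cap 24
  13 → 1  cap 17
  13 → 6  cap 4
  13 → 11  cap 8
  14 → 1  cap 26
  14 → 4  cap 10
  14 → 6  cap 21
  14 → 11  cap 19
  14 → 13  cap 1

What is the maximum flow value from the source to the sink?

Maximum flow value: 42

augment #1: 7→9→11→0 bottleneck 1, total now 1
augment #2: 7→14→1→0 bottleneck 14, total now 15
augment #3: 7→14→6→0 bottleneck 1, total now 16
augment #4: 7→2→10→6→0 bottleneck 2, total now 18
augment #5: 7→2→14→13→0 bottleneck 1, total now 19
augment #6: 7→9→5→13→0 bottleneck 4, total now 23
augment #7: 7→2→10→6→3→0 bottleneck 5, total now 28
augment #8: 7→2→14→4→3→0 bottleneck 9, total now 37
augment #9: 7→9→8→6→3→0 bottleneck 5, total now 42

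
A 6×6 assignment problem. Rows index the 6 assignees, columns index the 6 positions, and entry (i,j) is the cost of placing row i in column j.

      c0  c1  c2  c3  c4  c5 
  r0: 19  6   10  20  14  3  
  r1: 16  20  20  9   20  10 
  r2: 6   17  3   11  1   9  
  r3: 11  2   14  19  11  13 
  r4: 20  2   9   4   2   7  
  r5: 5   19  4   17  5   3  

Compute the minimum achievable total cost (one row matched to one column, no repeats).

Minimum assignment cost: 24

optimal assignment: row0→col5 (cost 3), row1→col3 (cost 9), row2→col2 (cost 3), row3→col1 (cost 2), row4→col4 (cost 2), row5→col0 (cost 5)
total = 3 + 9 + 3 + 2 + 2 + 5 = 24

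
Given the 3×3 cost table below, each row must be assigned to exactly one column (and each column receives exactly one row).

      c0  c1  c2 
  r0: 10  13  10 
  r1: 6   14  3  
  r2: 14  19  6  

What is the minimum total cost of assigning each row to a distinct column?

Minimum assignment cost: 25

optimal assignment: row0→col1 (cost 13), row1→col0 (cost 6), row2→col2 (cost 6)
total = 13 + 6 + 6 = 25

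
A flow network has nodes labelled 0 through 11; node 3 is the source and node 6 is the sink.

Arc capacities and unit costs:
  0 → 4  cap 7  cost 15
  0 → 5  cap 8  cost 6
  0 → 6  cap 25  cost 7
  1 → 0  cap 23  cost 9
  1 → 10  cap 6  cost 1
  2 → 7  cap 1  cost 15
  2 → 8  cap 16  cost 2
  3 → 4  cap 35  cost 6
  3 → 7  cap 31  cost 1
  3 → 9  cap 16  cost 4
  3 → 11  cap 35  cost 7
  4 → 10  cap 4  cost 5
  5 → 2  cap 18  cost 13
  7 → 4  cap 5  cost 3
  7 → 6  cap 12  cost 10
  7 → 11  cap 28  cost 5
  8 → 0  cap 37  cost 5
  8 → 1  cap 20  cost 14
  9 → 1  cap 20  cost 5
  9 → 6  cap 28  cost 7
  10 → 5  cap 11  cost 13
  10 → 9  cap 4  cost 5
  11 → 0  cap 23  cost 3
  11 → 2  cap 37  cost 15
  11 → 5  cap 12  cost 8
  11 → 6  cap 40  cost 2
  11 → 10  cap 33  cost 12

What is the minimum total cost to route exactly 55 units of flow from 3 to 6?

shortest-cost path #1: 3→7→11→6 push 28 @ unit cost 8 (adds 224)
shortest-cost path #2: 3→11→6 push 12 @ unit cost 9 (adds 108)
shortest-cost path #3: 3→7→6 push 3 @ unit cost 11 (adds 33)
shortest-cost path #4: 3→9→6 push 12 @ unit cost 11 (adds 132)
total cost = 497

Minimum cost for 55 units: 497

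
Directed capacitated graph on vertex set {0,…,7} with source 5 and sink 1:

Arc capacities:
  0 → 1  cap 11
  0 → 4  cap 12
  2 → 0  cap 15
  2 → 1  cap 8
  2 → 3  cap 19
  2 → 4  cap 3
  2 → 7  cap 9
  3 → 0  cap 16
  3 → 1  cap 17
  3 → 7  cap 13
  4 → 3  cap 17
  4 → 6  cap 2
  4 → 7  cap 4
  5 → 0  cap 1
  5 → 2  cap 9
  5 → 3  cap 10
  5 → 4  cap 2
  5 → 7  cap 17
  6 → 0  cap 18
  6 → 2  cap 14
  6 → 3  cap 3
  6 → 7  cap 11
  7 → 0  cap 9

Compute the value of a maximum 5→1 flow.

augment #1: 5→0→1 bottleneck 1, total now 1
augment #2: 5→2→1 bottleneck 8, total now 9
augment #3: 5→3→1 bottleneck 10, total now 19
augment #4: 5→2→0→1 bottleneck 1, total now 20
augment #5: 5→4→3→1 bottleneck 2, total now 22
augment #6: 5→7→0→1 bottleneck 9, total now 31

Maximum flow value: 31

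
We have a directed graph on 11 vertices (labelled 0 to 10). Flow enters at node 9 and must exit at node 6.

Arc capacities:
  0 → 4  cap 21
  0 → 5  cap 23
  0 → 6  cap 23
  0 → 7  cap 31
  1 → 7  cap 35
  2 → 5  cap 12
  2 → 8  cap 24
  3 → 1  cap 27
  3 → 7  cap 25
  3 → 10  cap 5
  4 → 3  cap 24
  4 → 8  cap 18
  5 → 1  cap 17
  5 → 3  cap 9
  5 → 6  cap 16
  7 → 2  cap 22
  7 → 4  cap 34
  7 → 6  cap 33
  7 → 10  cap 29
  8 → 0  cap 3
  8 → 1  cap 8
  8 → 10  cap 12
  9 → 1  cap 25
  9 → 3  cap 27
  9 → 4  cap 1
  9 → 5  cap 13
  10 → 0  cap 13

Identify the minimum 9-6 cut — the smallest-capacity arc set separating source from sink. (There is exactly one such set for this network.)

augment #1: 9→5→6 push 13
augment #2: 9→1→7→6 push 25
augment #3: 9→3→7→6 push 8
augment #4: 9→3→10→0→6 push 5
augment #5: 9→4→8→0→6 push 1
augment #6: 9→3→7→2→5→6 push 3
augment #7: 9→3→7→10→0→6 push 8
augment #8: 9→3→7→2→8→0→6 push 2
max flow = 65; residual-reachable set from 9 gives S-side
cut edges (S→T): {(5,6), (7,6), (8,0), (10,0)} total cap 65

Min-cut arcs: {(5,6), (7,6), (8,0), (10,0)} (total capacity 65)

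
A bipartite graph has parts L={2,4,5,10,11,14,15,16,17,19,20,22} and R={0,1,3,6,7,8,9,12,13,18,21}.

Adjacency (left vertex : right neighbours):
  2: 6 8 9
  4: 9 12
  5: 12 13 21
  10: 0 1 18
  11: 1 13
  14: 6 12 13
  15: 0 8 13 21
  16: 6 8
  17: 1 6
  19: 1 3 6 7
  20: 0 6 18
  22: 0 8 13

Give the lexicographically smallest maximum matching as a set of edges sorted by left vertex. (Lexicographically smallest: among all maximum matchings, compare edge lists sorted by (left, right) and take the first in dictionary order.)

|M| = 10 (so the lex-smallest maximum matching has 10 edges)
process left vertices in ascending order; for each, take the smallest-labelled available neighbour that still permits 10 edges overall, or leave it unmatched if none does
lex-smallest matching: {2-6, 4-9, 5-12, 10-0, 11-1, 14-13, 15-21, 16-8, 19-3, 20-18}

Lex-smallest maximum matching: {(2,6), (4,9), (5,12), (10,0), (11,1), (14,13), (15,21), (16,8), (19,3), (20,18)}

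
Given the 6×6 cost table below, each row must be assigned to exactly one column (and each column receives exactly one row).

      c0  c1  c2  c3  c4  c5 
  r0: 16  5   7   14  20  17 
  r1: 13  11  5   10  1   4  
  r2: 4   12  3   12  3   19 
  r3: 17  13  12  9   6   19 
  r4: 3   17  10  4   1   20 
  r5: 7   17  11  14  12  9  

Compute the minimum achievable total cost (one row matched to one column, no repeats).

Minimum assignment cost: 29

one of 2 optimal assignments: row0→col1 (cost 5), row1→col5 (cost 4), row2→col2 (cost 3), row3→col3 (cost 9), row4→col4 (cost 1), row5→col0 (cost 7)
total = 5 + 4 + 3 + 9 + 1 + 7 = 29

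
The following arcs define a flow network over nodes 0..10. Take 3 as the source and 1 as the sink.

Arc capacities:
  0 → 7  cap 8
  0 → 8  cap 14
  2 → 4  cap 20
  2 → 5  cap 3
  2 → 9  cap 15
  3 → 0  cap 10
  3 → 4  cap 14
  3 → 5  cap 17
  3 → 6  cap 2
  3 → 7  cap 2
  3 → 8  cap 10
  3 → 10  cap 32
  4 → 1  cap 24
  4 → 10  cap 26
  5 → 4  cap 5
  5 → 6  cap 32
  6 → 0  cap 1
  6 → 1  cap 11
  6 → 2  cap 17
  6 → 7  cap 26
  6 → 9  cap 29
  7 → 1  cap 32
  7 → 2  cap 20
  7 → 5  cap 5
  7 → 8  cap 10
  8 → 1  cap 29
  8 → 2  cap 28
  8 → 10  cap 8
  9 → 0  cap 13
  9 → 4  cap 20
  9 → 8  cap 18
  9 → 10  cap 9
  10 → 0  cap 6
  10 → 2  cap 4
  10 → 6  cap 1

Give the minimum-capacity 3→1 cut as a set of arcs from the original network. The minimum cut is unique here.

augment #1: 3→4→1 push 14
augment #2: 3→6→1 push 2
augment #3: 3→7→1 push 2
augment #4: 3→8→1 push 10
augment #5: 3→0→7→1 push 8
augment #6: 3→0→8→1 push 2
augment #7: 3→5→4→1 push 5
augment #8: 3→5→6→1 push 9
augment #9: 3→5→6→7→1 push 3
augment #10: 3→10→0→8→1 push 6
augment #11: 3→10→2→4→1 push 4
augment #12: 3→10→6→7→1 push 1
max flow = 66; residual-reachable set from 3 gives S-side
cut edges (S→T): {(3,0), (3,4), (3,5), (3,6), (3,7), (3,8), (10,0), (10,2), (10,6)} total cap 66

Min-cut arcs: {(3,0), (3,4), (3,5), (3,6), (3,7), (3,8), (10,0), (10,2), (10,6)} (total capacity 66)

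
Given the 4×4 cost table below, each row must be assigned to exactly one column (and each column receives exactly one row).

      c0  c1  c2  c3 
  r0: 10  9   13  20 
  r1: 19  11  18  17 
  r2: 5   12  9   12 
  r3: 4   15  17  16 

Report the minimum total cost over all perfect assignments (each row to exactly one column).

Minimum assignment cost: 39

optimal assignment: row0→col1 (cost 9), row1→col3 (cost 17), row2→col2 (cost 9), row3→col0 (cost 4)
total = 9 + 17 + 9 + 4 = 39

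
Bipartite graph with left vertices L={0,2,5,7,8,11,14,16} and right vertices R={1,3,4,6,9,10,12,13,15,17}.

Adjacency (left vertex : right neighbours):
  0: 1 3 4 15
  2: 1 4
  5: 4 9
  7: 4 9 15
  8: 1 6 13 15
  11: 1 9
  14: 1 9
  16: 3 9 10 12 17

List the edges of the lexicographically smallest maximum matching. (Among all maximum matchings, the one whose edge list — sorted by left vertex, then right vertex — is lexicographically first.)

Lex-smallest maximum matching: {(0,3), (2,1), (5,4), (7,15), (8,6), (11,9), (16,10)}

|M| = 7 (so the lex-smallest maximum matching has 7 edges)
process left vertices in ascending order; for each, take the smallest-labelled available neighbour that still permits 7 edges overall, or leave it unmatched if none does
lex-smallest matching: {0-3, 2-1, 5-4, 7-15, 8-6, 11-9, 16-10}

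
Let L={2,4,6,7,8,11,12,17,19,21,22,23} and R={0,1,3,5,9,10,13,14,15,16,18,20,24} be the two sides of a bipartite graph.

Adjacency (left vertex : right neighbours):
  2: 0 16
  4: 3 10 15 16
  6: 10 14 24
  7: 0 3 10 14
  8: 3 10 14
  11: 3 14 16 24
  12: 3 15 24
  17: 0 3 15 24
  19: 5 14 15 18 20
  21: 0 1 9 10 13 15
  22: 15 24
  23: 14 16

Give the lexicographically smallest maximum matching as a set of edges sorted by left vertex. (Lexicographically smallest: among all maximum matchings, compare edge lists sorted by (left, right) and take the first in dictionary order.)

|M| = 9 (so the lex-smallest maximum matching has 9 edges)
process left vertices in ascending order; for each, take the smallest-labelled available neighbour that still permits 9 edges overall, or leave it unmatched if none does
lex-smallest matching: {2-0, 4-3, 6-10, 7-14, 11-16, 12-15, 17-24, 19-5, 21-1}

Lex-smallest maximum matching: {(2,0), (4,3), (6,10), (7,14), (11,16), (12,15), (17,24), (19,5), (21,1)}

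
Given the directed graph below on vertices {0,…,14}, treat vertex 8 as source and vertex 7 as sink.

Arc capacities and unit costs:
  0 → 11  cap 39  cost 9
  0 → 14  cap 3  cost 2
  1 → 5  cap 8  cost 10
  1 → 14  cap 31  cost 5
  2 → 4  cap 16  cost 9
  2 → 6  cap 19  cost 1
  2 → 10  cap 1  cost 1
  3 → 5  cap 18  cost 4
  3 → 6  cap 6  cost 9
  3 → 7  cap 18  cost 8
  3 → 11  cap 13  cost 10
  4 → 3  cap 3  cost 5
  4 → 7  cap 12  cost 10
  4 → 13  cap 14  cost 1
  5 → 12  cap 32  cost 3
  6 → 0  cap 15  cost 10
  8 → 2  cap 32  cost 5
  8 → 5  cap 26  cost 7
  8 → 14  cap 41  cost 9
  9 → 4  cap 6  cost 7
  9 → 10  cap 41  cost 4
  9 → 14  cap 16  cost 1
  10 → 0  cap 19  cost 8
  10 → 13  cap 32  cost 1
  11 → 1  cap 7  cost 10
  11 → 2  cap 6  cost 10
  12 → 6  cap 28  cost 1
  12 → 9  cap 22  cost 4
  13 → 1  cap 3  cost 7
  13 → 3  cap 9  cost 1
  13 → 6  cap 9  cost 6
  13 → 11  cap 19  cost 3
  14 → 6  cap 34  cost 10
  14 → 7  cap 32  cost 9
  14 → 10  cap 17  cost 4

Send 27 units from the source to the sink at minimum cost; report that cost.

Minimum cost for 27 units: 484

shortest-cost path #1: 8→2→10→13→3→7 push 1 @ unit cost 16 (adds 16)
shortest-cost path #2: 8→14→7 push 26 @ unit cost 18 (adds 468)
total cost = 484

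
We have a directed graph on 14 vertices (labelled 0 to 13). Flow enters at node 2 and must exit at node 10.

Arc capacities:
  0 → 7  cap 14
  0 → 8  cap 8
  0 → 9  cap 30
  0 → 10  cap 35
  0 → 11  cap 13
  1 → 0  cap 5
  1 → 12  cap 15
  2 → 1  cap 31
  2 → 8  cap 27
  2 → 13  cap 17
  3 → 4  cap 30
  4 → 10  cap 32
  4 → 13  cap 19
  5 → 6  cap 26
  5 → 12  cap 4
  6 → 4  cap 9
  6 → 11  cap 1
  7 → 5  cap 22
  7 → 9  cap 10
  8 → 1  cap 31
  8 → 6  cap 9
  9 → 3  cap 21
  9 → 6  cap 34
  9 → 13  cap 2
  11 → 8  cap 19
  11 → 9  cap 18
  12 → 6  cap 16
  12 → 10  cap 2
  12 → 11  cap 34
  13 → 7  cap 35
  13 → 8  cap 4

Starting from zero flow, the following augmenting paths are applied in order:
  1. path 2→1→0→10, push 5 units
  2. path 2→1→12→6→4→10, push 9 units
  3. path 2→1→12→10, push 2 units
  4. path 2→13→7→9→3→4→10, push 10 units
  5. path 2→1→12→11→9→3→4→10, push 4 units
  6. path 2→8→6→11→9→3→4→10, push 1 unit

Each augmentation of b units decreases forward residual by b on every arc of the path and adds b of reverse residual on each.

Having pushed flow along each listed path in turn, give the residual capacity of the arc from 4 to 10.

Residual capacity of (4,10): 8

after path 1 (2→1→0→10, push 5): res(4,10)=32
after path 2 (2→1→12→6→4→10, push 9): res(4,10)=23
after path 3 (2→1→12→10, push 2): res(4,10)=23
after path 4 (2→13→7→9→3→4→10, push 10): res(4,10)=13
after path 5 (2→1→12→11→9→3→4→10, push 4): res(4,10)=9
after path 6 (2→8→6→11→9→3→4→10, push 1): res(4,10)=8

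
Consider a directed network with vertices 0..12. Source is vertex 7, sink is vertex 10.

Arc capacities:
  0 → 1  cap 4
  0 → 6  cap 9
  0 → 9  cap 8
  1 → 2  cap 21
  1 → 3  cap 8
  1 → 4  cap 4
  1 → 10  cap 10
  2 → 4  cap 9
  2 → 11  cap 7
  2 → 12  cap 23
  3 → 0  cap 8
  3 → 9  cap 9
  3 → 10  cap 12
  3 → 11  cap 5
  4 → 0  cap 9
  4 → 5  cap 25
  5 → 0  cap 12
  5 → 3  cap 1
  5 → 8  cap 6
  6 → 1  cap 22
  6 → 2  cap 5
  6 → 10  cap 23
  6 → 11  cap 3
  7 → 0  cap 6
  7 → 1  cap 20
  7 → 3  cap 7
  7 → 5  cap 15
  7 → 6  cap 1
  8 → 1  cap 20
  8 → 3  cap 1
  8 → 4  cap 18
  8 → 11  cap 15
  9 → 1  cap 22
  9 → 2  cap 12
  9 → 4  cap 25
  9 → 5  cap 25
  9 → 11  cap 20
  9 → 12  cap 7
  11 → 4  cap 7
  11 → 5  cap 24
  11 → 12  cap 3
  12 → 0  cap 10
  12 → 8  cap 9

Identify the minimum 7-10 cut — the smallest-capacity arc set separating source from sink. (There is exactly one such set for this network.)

augment #1: 7→1→10 push 10
augment #2: 7→3→10 push 7
augment #3: 7→6→10 push 1
augment #4: 7→0→6→10 push 6
augment #5: 7→1→3→10 push 5
augment #6: 7→5→0→6→10 push 3
max flow = 32; residual-reachable set from 7 gives S-side
cut edges (S→T): {(0,6), (1,10), (3,10), (7,6)} total cap 32

Min-cut arcs: {(0,6), (1,10), (3,10), (7,6)} (total capacity 32)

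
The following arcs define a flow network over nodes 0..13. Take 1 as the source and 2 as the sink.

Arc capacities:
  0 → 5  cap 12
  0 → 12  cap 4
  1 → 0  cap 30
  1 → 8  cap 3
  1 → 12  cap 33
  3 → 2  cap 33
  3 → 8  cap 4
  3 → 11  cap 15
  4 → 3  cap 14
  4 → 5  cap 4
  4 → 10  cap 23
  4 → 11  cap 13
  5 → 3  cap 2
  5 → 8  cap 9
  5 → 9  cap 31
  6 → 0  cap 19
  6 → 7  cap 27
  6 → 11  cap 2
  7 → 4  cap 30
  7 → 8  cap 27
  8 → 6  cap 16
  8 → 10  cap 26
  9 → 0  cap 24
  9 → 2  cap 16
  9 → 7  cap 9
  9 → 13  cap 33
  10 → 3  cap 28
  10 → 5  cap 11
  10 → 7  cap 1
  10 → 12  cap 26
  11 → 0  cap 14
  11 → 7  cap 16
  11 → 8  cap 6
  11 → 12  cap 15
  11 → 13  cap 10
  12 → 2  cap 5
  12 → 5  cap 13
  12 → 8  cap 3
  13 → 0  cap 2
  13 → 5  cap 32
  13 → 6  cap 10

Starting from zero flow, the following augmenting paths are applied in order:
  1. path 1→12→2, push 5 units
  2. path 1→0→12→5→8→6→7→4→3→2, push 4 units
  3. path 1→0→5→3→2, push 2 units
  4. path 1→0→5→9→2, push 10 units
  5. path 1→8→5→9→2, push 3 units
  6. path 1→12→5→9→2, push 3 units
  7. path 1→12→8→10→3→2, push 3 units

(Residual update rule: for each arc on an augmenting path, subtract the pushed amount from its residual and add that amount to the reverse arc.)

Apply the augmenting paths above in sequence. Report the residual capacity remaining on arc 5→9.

Residual capacity of (5,9): 15

after path 1 (1→12→2, push 5): res(5,9)=31
after path 2 (1→0→12→5→8→6→7→4→3→2, push 4): res(5,9)=31
after path 3 (1→0→5→3→2, push 2): res(5,9)=31
after path 4 (1→0→5→9→2, push 10): res(5,9)=21
after path 5 (1→8→5→9→2, push 3): res(5,9)=18
after path 6 (1→12→5→9→2, push 3): res(5,9)=15
after path 7 (1→12→8→10→3→2, push 3): res(5,9)=15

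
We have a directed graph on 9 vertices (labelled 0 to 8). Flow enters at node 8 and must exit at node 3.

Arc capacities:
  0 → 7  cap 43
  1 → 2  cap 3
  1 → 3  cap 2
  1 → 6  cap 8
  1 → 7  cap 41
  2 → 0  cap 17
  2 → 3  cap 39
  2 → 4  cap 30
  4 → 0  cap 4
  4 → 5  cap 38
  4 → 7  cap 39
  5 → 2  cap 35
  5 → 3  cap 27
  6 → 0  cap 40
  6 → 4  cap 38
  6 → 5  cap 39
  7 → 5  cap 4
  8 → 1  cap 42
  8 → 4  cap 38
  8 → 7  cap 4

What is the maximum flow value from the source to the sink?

Maximum flow value: 55

augment #1: 8→1→3 bottleneck 2, total now 2
augment #2: 8→1→2→3 bottleneck 3, total now 5
augment #3: 8→4→5→3 bottleneck 27, total now 32
augment #4: 8→4→5→2→3 bottleneck 11, total now 43
augment #5: 8→7→5→2→3 bottleneck 4, total now 47
augment #6: 8→1→6→5→2→3 bottleneck 8, total now 55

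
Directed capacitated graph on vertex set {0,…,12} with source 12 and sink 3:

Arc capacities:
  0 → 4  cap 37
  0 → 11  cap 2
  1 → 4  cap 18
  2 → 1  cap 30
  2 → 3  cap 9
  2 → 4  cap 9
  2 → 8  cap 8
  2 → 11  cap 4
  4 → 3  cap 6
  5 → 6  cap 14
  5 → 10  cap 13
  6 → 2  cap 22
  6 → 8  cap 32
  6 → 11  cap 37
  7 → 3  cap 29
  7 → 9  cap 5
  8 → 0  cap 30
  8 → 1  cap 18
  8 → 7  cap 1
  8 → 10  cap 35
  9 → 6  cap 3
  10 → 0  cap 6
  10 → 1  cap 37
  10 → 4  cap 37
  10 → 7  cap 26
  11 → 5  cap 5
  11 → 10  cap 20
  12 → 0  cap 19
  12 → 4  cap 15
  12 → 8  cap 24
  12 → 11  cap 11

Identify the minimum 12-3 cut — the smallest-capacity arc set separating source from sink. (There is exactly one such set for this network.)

Min-cut arcs: {(4,3), (8,7), (10,7), (11,5)} (total capacity 38)

augment #1: 12→4→3 push 6
augment #2: 12→8→7→3 push 1
augment #3: 12→8→10→7→3 push 23
augment #4: 12→11→10→7→3 push 3
augment #5: 12→11→5→6→2→3 push 5
max flow = 38; residual-reachable set from 12 gives S-side
cut edges (S→T): {(4,3), (8,7), (10,7), (11,5)} total cap 38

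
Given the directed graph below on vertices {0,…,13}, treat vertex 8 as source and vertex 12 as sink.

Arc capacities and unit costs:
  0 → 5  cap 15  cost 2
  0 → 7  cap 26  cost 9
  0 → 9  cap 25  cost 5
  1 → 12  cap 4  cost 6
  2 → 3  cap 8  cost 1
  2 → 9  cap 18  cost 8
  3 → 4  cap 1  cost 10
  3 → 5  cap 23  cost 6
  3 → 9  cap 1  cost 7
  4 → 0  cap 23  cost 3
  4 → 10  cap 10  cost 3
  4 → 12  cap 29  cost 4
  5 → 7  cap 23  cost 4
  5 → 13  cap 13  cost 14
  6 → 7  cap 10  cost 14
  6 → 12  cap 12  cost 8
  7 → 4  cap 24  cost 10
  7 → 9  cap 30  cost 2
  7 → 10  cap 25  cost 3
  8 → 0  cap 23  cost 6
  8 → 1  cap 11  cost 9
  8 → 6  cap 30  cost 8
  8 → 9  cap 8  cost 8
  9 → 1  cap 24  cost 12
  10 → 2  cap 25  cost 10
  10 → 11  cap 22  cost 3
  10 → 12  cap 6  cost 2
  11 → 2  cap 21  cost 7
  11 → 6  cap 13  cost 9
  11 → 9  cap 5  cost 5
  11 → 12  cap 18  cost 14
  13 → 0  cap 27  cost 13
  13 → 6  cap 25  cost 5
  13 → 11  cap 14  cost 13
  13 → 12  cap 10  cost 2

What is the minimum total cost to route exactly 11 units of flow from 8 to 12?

shortest-cost path #1: 8→1→12 push 4 @ unit cost 15 (adds 60)
shortest-cost path #2: 8→6→12 push 7 @ unit cost 16 (adds 112)
total cost = 172

Minimum cost for 11 units: 172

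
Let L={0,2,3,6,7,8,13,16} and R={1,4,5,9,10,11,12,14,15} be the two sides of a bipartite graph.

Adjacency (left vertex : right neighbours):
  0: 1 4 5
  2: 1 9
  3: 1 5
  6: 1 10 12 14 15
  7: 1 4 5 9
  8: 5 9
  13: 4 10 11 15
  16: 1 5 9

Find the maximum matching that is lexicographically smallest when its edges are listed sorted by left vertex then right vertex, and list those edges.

Lex-smallest maximum matching: {(0,1), (2,9), (3,5), (6,10), (7,4), (13,11)}

|M| = 6 (so the lex-smallest maximum matching has 6 edges)
process left vertices in ascending order; for each, take the smallest-labelled available neighbour that still permits 6 edges overall, or leave it unmatched if none does
lex-smallest matching: {0-1, 2-9, 3-5, 6-10, 7-4, 13-11}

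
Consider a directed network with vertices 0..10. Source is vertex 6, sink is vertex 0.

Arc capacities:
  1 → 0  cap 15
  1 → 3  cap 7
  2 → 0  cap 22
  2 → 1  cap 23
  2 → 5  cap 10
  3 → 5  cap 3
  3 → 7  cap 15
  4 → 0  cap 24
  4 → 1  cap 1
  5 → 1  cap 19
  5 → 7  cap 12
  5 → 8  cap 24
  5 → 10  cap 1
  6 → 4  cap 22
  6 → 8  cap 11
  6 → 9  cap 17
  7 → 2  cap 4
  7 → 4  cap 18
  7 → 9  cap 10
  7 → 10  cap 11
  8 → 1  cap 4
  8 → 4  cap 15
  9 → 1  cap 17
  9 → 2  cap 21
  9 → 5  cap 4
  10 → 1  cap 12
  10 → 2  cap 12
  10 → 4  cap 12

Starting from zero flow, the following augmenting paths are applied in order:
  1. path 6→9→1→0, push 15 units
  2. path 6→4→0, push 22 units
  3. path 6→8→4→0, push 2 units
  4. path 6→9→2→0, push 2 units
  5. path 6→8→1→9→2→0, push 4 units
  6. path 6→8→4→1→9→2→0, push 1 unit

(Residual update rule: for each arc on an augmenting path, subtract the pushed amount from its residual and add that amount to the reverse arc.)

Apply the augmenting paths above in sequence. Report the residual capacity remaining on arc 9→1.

Residual capacity of (9,1): 7

after path 1 (6→9→1→0, push 15): res(9,1)=2
after path 2 (6→4→0, push 22): res(9,1)=2
after path 3 (6→8→4→0, push 2): res(9,1)=2
after path 4 (6→9→2→0, push 2): res(9,1)=2
after path 5 (6→8→1→9→2→0, push 4): res(9,1)=6
after path 6 (6→8→4→1→9→2→0, push 1): res(9,1)=7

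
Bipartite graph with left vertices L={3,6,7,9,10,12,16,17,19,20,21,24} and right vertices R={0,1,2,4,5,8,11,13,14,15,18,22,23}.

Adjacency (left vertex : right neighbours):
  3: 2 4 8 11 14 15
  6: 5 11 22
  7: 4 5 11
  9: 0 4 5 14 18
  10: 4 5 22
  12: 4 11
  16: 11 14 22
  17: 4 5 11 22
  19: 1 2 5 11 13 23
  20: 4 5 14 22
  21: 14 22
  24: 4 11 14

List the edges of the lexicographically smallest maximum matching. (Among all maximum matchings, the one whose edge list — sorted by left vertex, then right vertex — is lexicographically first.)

|M| = 8 (so the lex-smallest maximum matching has 8 edges)
process left vertices in ascending order; for each, take the smallest-labelled available neighbour that still permits 8 edges overall, or leave it unmatched if none does
lex-smallest matching: {3-2, 6-5, 7-4, 9-0, 10-22, 12-11, 16-14, 19-1}

Lex-smallest maximum matching: {(3,2), (6,5), (7,4), (9,0), (10,22), (12,11), (16,14), (19,1)}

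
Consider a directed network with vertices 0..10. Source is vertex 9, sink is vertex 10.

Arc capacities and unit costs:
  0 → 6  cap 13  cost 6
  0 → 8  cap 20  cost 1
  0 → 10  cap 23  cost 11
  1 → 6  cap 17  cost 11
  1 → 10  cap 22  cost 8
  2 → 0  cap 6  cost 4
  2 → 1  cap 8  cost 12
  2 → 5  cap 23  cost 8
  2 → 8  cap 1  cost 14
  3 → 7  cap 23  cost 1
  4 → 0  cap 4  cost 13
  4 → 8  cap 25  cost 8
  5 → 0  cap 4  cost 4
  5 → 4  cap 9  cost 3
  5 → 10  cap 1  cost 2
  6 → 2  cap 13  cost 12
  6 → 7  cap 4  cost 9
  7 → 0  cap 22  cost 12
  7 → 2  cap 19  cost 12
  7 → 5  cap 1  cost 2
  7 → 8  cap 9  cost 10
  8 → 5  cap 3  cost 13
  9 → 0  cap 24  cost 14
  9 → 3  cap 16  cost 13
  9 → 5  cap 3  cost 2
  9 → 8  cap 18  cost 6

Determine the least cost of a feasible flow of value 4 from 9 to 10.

shortest-cost path #1: 9→5→10 push 1 @ unit cost 4 (adds 4)
shortest-cost path #2: 9→5→0→10 push 2 @ unit cost 17 (adds 34)
shortest-cost path #3: 9→0→10 push 1 @ unit cost 25 (adds 25)
total cost = 63

Minimum cost for 4 units: 63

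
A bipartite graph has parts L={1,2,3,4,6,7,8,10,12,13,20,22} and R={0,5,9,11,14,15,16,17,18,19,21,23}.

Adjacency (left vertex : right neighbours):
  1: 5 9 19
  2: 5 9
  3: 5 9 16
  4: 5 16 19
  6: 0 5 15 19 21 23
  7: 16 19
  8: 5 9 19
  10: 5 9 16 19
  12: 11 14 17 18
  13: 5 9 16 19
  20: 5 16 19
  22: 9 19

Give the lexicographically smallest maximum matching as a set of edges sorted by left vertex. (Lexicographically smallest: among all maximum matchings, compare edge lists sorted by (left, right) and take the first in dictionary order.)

Lex-smallest maximum matching: {(1,5), (2,9), (3,16), (4,19), (6,0), (12,11)}

|M| = 6 (so the lex-smallest maximum matching has 6 edges)
process left vertices in ascending order; for each, take the smallest-labelled available neighbour that still permits 6 edges overall, or leave it unmatched if none does
lex-smallest matching: {1-5, 2-9, 3-16, 4-19, 6-0, 12-11}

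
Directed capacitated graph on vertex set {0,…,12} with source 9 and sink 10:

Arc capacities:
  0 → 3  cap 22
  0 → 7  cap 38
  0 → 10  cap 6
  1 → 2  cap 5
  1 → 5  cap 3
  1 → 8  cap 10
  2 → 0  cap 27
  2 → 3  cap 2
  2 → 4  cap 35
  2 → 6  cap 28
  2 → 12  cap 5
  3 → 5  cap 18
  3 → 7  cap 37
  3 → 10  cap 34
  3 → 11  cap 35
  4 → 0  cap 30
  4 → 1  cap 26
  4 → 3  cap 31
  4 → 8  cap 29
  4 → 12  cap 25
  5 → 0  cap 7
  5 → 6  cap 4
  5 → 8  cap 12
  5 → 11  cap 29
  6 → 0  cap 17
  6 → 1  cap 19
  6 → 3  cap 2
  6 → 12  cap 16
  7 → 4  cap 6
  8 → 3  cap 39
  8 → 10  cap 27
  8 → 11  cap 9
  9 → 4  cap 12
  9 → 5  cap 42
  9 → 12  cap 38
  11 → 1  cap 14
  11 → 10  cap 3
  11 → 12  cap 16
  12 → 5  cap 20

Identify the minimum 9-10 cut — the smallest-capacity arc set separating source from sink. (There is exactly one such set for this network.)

Min-cut arcs: {(5,0), (5,6), (5,8), (9,4), (11,1), (11,10)} (total capacity 52)

augment #1: 9→4→0→10 push 6
augment #2: 9→4→3→10 push 6
augment #3: 9→5→8→10 push 12
augment #4: 9→5→11→10 push 3
augment #5: 9→5→0→3→10 push 7
augment #6: 9→5→6→3→10 push 2
augment #7: 9→5→6→0→3→10 push 2
augment #8: 9→5→11→1→8→10 push 10
augment #9: 9→5→11→1→2→3→10 push 2
augment #10: 9→5→11→1→2→0→3→10 push 2
max flow = 52; residual-reachable set from 9 gives S-side
cut edges (S→T): {(5,0), (5,6), (5,8), (9,4), (11,1), (11,10)} total cap 52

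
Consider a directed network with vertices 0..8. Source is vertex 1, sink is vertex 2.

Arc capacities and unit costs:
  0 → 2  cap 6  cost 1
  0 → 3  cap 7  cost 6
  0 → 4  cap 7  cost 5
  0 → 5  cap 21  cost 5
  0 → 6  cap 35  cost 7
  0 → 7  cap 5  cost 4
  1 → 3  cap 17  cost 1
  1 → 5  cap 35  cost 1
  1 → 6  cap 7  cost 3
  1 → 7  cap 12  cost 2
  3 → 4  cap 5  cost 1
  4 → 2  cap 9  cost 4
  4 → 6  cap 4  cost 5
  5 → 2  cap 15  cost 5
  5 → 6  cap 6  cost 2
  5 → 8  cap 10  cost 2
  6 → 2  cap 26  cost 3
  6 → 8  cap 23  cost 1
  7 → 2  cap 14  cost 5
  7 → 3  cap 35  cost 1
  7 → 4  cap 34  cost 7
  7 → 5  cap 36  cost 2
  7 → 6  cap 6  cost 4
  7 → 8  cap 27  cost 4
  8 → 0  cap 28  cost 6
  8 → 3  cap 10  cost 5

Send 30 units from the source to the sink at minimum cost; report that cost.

shortest-cost path #1: 1→3→4→2 push 5 @ unit cost 6 (adds 30)
shortest-cost path #2: 1→5→2 push 15 @ unit cost 6 (adds 90)
shortest-cost path #3: 1→6→2 push 7 @ unit cost 6 (adds 42)
shortest-cost path #4: 1→5→6→2 push 3 @ unit cost 6 (adds 18)
total cost = 180

Minimum cost for 30 units: 180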